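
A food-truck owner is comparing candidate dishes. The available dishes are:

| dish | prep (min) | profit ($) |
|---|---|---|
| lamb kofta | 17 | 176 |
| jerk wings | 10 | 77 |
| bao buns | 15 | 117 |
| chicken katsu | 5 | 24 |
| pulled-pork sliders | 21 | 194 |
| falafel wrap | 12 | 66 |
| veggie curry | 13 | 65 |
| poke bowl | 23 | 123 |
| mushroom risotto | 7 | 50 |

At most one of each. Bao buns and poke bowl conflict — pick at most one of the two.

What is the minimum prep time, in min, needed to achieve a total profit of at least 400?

45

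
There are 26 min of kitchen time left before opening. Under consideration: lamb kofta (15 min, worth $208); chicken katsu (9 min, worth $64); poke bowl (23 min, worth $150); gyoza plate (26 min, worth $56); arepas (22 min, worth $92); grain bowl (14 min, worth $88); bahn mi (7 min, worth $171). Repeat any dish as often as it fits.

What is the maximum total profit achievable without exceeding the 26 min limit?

513

Best packing: 3×bahn mi — 21 min, 513 total.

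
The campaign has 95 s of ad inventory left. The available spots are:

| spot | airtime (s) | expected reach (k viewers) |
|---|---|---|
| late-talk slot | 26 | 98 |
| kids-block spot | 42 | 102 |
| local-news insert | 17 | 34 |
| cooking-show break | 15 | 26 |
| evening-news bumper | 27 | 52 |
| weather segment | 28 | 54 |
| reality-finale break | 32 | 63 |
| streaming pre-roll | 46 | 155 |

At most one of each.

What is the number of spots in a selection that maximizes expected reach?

Optimal total is 287.
late-talk slot + local-news insert + streaming pre-roll hits 287 at 89 s.
Any selection reaching 287 contains exactly 3 spots.

3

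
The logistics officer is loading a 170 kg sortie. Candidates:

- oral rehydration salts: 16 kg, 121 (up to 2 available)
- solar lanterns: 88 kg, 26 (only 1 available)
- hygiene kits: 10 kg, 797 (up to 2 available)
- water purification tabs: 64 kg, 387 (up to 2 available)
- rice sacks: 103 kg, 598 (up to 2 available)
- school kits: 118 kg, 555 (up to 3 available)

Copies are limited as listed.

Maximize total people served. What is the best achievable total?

Taking the top-ratio supplies first gives 2×oral rehydration salts + 2×hygiene kits + water purification tabs for 2223 (116 kg).
Replace oral rehydration salts with water purification tabs: the trade gains 266 net, giving 2489 at 164 kg.

2489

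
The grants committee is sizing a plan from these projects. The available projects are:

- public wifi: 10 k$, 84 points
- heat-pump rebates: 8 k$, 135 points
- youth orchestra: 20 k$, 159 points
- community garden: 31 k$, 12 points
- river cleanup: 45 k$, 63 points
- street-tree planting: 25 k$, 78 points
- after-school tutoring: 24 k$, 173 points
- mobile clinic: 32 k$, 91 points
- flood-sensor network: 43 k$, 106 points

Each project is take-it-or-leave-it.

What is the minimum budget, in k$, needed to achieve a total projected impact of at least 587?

Need the lightest bundle worth ≥ 587.
Taking public wifi + heat-pump rebates + youth orchestra + street-tree planting + after-school tutoring gives 629 (≥ 587) for 87 k$.
No combination under 87 k$ hits 587.

87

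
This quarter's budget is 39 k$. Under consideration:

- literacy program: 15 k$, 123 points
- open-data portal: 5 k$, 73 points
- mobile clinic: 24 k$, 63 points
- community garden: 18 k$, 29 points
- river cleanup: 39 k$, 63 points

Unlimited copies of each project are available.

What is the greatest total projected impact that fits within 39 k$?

511

7×open-data portal uses 35 of the 39 k$ and totals 511.
Every other selection either busts 39 k$ or fails to beat 511.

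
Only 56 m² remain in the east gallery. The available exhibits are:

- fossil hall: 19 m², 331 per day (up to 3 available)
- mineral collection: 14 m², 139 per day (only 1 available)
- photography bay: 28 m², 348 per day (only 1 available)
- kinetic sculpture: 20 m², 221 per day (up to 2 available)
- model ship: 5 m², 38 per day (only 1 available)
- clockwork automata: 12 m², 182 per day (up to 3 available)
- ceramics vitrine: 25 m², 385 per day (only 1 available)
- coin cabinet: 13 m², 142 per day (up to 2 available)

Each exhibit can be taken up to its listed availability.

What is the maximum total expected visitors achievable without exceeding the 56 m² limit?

Greedy by ratio would take 2×fossil hall + model ship + clockwork automata: 55 m² used, total 882.
Replace fossil hall and model ship with ceramics vitrine: the trade gains 16 net, giving 898 at 56 m².

898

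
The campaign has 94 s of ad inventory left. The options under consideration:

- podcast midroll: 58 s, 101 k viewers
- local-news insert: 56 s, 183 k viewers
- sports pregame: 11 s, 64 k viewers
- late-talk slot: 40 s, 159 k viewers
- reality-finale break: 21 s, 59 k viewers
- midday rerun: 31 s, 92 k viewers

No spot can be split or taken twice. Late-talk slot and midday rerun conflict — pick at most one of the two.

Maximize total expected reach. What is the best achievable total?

306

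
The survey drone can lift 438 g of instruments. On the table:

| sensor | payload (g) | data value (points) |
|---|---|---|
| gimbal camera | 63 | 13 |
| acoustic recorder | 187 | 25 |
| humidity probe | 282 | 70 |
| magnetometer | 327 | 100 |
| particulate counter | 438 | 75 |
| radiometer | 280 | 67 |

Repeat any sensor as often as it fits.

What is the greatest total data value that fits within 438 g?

By data value per g: magnetometer 0.31, humidity probe 0.25, radiometer 0.24, gimbal camera 0.21 lead.
Gimbal camera + magnetometer uses 390 of the 438 g and totals 113.

113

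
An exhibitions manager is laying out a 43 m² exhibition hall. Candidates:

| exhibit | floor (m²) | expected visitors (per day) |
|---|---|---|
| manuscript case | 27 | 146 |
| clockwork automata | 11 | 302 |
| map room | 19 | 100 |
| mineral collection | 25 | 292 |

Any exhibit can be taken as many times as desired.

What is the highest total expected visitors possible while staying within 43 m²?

906

3×clockwork automata uses 33 of the 43 m² and totals 906.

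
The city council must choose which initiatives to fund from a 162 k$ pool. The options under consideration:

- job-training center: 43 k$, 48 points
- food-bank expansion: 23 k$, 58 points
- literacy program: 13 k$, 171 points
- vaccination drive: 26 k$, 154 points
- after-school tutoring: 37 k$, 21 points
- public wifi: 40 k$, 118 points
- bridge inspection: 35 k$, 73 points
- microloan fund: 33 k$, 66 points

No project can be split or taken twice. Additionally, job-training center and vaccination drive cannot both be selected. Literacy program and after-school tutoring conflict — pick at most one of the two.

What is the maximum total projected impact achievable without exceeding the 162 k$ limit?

582

Ranking by ratio (projected impact/k$): literacy program 13.15, vaccination drive 5.92, public wifi 2.95.
Greedy by ratio would take food-bank expansion + literacy program + vaccination drive + public wifi + bridge inspection: 137 k$ used, total 574.
Dropping food-bank expansion frees 23 k$; slotting in microloan fund (33 k$) lifts the total to 582 at 147 k$.
Runner-up food-bank expansion + literacy program + vaccination drive + public wifi + bridge inspection tops out at 574.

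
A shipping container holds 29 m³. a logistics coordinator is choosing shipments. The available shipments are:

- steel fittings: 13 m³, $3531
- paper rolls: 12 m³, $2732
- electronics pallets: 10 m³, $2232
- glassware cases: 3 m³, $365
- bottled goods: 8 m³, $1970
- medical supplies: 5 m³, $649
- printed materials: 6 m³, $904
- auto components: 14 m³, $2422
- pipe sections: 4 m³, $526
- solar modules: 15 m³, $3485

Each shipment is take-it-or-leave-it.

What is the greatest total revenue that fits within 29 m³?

Greedy by ratio would take steel fittings + bottled goods + printed materials: 27 m³ used, total 6405.
Replace bottled goods and printed materials with solar modules: the trade gains 611 net, giving 7016 at 28 m³.
Runner-up steel fittings + paper rolls + pipe sections tops out at 6789.

7016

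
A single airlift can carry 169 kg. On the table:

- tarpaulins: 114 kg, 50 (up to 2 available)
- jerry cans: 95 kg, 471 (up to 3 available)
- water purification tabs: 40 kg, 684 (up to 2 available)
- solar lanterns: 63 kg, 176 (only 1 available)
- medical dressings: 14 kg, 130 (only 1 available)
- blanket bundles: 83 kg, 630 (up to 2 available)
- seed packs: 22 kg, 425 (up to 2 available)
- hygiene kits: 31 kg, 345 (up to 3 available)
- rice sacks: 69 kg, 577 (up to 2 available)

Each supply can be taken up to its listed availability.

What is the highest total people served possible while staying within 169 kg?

2693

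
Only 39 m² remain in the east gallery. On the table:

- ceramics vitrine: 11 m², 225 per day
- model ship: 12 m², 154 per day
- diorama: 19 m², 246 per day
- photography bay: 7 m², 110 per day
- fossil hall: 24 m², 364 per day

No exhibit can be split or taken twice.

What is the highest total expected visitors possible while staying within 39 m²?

589

A density-first pass picks ceramics vitrine + diorama + photography bay — 581 at 37 m².
Replace diorama and photography bay with fossil hall: the trade gains 8 net, giving 589 at 35 m².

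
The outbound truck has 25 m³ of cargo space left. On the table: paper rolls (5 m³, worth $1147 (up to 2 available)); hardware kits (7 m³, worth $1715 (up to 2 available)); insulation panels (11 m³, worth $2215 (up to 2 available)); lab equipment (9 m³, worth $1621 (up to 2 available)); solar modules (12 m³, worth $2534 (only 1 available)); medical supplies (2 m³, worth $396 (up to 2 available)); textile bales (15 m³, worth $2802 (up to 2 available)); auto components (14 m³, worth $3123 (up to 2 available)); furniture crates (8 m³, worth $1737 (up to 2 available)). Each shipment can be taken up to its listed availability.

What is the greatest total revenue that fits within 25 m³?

5746

Taking the top-ratio shipments first gives 2×paper rolls + 2×hardware kits for 5724 (24 m³).
Dropping hardware kits frees 7 m³; slotting in furniture crates (8 m³) lifts the total to 5746 at 25 m³.
That's the maximum — no swap from here does better than 5746.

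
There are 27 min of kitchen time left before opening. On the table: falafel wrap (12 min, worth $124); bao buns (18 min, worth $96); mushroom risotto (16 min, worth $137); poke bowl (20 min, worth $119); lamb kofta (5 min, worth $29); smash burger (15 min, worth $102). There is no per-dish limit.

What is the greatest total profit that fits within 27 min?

248

By profit per min: falafel wrap 10.33, mushroom risotto 8.56, smash burger 6.80, poke bowl 5.95 lead.
Taking 2×falafel wrap: 24 min used, 248 in profit.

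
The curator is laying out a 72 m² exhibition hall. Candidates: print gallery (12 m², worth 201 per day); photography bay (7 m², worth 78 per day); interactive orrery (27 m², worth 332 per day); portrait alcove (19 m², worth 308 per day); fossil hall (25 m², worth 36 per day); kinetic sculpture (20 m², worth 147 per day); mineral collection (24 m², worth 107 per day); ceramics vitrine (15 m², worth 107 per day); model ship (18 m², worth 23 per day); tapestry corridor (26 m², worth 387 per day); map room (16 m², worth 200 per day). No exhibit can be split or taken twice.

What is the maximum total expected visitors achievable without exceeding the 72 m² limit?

A density-first pass picks print gallery + photography bay + portrait alcove + tapestry corridor — 974 at 64 m².
Replace print gallery and photography bay with interactive orrery: the trade gains 53 net, giving 1027 at 72 m².
The closest alternative, print gallery + portrait alcove + ceramics vitrine + tapestry corridor, reaches only 1003.

1027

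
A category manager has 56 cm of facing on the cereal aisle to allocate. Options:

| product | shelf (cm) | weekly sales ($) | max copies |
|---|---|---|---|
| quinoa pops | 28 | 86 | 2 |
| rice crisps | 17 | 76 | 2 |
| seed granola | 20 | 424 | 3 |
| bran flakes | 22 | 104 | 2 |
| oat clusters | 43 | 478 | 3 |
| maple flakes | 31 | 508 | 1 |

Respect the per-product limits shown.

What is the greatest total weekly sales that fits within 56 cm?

932

A density-first pass picks 2×seed granola — 848 at 40 cm.
Replace seed granola with maple flakes: the trade gains 84 net, giving 932 at 51 cm.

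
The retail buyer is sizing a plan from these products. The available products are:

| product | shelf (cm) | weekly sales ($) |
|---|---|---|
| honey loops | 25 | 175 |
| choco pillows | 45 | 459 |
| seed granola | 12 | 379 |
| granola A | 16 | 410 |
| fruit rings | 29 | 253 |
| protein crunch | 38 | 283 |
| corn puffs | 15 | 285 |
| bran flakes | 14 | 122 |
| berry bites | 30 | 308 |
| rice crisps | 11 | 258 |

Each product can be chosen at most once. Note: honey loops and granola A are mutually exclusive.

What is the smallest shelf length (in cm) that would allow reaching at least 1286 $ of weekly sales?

Minimise cm subject to total weekly sales ≥ 1286.
seed granola + granola A + corn puffs + rice crisps reaches 1332 using 54 cm.
Below 54 cm the best achievable stays under 1286.

54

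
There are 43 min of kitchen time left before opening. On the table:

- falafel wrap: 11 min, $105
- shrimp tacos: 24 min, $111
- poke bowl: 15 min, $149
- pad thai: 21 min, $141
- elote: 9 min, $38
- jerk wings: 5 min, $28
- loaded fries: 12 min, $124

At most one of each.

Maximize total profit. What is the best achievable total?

406

The ratio ordering already packs tightly: falafel wrap + poke bowl + jerk wings + loaded fries, 43 min, 406.
Every other selection either busts 43 min or fails to beat 406.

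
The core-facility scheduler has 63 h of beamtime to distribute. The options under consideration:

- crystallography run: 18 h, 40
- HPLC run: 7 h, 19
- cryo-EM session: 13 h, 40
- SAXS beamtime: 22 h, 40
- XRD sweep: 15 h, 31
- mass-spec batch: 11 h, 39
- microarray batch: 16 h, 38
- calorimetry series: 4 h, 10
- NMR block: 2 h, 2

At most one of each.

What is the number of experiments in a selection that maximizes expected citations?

The maximum expected citations within 63 h is 167.
HPLC run + cryo-EM session + XRD sweep + mass-spec batch + microarray batch hits 167 at 62 h.
Any selection reaching 167 contains exactly 5 experiments.

5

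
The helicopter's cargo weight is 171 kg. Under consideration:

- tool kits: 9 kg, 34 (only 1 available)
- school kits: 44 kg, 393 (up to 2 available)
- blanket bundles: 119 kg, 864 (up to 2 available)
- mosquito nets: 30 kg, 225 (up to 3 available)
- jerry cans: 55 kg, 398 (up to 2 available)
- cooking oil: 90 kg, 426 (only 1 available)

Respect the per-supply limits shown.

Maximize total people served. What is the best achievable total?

1275

A density-first pass picks tool kits + 2×school kits + 2×mosquito nets — 1270 at 157 kg.
The 44 kg tied up in school kits is better spent on jerry cans — total rises to 1275 (168 kg).
Nothing else within 171 kg beats 1275.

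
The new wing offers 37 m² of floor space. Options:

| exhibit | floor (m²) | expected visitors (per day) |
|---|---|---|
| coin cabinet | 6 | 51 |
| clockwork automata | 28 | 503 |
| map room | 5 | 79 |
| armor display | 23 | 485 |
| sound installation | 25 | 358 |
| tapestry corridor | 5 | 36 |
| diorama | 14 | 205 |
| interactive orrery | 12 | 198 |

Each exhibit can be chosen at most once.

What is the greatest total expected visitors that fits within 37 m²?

Greedy by ratio would take armor display + interactive orrery: 35 m² used, total 683.
Dropping interactive orrery frees 12 m²; slotting in diorama (14 m²) lifts the total to 690 at 37 m².
Runner-up armor display + interactive orrery tops out at 683.

690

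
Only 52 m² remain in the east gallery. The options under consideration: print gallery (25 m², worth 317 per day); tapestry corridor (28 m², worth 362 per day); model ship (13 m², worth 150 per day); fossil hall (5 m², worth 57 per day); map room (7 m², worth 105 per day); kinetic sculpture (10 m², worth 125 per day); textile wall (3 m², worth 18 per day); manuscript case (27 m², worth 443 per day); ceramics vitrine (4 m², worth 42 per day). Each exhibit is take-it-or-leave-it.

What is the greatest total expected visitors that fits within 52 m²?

Density check — manuscript case 16.41, map room 15.00, tapestry corridor 12.93, print gallery 12.68 are the best per m².
Taking the top-ratio exhibits first gives fossil hall + map room + kinetic sculpture + textile wall + manuscript case for 748 (52 m²).
Reworking the packing: print gallery + manuscript case uses 52 m² and improves the total to 760.
That's the maximum — no swap from here does better than 760.

760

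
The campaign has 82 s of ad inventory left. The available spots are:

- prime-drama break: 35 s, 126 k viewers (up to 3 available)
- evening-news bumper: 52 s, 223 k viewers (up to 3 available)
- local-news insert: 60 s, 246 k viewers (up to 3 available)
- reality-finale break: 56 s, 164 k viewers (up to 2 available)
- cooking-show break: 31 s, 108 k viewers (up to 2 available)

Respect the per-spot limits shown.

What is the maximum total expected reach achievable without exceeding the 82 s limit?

252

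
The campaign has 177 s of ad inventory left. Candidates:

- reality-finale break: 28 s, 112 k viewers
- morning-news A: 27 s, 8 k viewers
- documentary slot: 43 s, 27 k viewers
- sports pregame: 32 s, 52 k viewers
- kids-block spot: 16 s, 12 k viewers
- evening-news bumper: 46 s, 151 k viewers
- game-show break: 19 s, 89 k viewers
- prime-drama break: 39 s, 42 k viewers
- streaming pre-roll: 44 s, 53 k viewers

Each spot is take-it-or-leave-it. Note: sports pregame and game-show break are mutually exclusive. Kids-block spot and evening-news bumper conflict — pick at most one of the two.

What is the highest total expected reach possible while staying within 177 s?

By expected reach per s: game-show break 4.68, reality-finale break 4.00, evening-news bumper 3.28 lead.
Taking reality-finale break + evening-news bumper + game-show break + prime-drama break + streaming pre-roll: 176 s used, 447 in expected reach.

447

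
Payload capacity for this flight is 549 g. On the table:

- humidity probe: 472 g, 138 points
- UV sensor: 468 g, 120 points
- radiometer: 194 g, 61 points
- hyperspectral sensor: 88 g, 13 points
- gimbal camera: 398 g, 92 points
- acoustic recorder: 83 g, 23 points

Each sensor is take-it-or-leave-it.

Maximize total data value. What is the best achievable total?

138

Density check — radiometer 0.31, humidity probe 0.29, acoustic recorder 0.28 are the best per g.
Filling by ratio: radiometer + hyperspectral sensor + acoustic recorder for 97, with 184 g left unused.
Dropping radiometer and hyperspectral sensor and acoustic recorder frees 365 g; slotting in humidity probe (472 g) lifts the total to 138 at 472 g.
Runner-up UV sensor tops out at 120.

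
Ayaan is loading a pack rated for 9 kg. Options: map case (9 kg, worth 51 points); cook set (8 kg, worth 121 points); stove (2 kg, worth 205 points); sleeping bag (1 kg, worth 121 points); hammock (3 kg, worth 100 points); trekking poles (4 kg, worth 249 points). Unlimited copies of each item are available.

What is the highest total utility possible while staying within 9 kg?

Density check — sleeping bag 121.00, stove 102.50, trekking poles 62.25, hammock 33.33 are the best per kg.
Best packing: 9×sleeping bag — 9 kg, 1089 total.
Nothing else within 9 kg beats 1089.

1089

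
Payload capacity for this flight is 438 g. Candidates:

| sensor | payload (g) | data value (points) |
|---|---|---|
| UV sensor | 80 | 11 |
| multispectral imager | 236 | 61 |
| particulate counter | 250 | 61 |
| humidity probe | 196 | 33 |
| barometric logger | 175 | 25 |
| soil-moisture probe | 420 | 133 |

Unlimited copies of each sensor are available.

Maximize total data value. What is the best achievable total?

133

Ranking by ratio (data value/g): soil-moisture probe 0.32, multispectral imager 0.26, particulate counter 0.24, humidity probe 0.17.
Soil-moisture probe uses 420 of the 438 g and totals 133.
That's the maximum — no swap from here does better than 133.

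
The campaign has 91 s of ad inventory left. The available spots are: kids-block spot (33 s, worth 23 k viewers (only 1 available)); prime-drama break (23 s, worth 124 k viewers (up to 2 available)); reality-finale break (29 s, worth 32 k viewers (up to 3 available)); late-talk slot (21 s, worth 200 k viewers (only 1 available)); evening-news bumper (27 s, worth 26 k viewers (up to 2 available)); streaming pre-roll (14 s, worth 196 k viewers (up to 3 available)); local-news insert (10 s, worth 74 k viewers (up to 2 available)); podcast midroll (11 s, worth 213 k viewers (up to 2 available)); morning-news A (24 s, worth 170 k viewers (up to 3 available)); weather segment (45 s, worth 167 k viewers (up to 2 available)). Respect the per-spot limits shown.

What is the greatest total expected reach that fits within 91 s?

1214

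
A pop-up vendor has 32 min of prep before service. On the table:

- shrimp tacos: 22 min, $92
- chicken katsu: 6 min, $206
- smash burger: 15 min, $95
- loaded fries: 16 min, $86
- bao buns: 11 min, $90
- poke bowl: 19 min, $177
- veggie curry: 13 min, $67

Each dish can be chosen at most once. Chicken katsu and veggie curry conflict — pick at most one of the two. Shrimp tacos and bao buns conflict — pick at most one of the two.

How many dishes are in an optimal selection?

3

Optimal total is 391.
For example chicken katsu + smash burger + bao buns achieves it, using 32 min.
All optima have 3 dishes.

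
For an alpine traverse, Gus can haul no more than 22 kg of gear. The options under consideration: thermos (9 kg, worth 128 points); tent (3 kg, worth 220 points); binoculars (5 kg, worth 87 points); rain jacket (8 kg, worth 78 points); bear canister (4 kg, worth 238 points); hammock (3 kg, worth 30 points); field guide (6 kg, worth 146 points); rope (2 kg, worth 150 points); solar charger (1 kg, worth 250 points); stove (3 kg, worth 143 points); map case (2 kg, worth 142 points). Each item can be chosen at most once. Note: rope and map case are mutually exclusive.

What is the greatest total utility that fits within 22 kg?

1177

Best packing: tent + bear canister + hammock + field guide + rope + solar charger + stove — 22 kg, 1177 total.
The closest alternative, tent + bear canister + hammock + field guide + solar charger + stove + map case, reaches only 1169.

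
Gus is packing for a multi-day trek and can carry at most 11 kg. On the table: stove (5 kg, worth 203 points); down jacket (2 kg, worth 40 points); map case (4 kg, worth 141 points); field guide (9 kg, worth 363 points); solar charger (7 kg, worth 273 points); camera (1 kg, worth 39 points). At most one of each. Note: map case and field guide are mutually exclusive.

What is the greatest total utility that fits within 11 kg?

414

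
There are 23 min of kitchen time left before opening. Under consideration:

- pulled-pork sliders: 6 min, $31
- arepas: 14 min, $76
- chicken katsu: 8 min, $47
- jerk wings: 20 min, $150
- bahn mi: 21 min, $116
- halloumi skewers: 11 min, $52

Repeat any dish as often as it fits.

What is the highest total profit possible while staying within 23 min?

By profit per min: jerk wings 7.50, chicken katsu 5.88, bahn mi 5.52, arepas 5.43 lead.
Best packing: jerk wings — 20 min, 150 total.

150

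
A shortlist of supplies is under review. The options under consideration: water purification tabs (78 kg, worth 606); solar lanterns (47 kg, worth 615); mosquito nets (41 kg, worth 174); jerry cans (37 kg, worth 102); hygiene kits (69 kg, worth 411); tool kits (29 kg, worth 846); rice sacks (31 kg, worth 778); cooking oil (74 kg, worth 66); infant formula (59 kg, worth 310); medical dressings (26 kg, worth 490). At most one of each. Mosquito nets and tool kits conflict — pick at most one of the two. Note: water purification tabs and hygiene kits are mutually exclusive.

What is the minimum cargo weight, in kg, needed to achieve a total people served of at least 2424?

Look for the lowest-cargo combination reaching 2424.
solar lanterns + tool kits + rice sacks + medical dressings: 2729 people served at 133 kg.
Below 133 kg the best achievable stays under 2424.

133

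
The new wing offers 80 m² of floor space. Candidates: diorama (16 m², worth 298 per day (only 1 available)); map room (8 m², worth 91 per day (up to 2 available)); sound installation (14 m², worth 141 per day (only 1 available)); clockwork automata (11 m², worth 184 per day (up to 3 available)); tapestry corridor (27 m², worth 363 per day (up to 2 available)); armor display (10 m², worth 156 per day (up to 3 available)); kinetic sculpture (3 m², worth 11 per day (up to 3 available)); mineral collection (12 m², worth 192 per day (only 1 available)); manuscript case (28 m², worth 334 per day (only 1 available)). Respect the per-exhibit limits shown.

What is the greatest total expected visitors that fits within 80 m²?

Ranking by ratio (expected visitors/m²): diorama 18.62, clockwork automata 16.73, mineral collection 16.00.
Taking the top-ratio exhibits first gives diorama + map room + 3×clockwork automata + armor display + mineral collection for 1289 (79 m²).
The 19 m² tied up in map room and clockwork automata is better spent on 2×armor display — total rises to 1326 (80 m²).
Nothing else within 80 m² beats 1326.

1326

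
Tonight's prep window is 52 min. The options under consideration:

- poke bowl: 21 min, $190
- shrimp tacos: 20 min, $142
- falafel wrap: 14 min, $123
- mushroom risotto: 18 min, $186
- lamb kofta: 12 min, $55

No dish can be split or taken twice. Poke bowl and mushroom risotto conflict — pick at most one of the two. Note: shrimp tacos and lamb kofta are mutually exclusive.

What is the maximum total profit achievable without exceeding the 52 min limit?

451

By profit per min: mushroom risotto 10.33, poke bowl 9.05, falafel wrap 8.79 lead.
Taking shrimp tacos + falafel wrap + mushroom risotto: 52 min used, 451 in profit.
Runner-up poke bowl + falafel wrap + lamb kofta tops out at 368.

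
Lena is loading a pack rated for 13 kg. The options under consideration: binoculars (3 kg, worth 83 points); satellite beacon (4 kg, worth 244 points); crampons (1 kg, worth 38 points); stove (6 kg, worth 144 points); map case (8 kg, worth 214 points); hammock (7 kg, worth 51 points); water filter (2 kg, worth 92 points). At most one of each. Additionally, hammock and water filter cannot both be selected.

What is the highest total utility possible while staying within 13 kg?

518

Ranking by ratio (utility/kg): satellite beacon 61.00, water filter 46.00, crampons 38.00, binoculars 27.67.
The ratio heuristic lands on binoculars + satellite beacon + crampons + water filter (457) but leaves 3 kg idle.
Dropping binoculars frees 3 kg; slotting in stove (6 kg) lifts the total to 518 at 13 kg.
Runner-up satellite beacon + crampons + map case tops out at 496.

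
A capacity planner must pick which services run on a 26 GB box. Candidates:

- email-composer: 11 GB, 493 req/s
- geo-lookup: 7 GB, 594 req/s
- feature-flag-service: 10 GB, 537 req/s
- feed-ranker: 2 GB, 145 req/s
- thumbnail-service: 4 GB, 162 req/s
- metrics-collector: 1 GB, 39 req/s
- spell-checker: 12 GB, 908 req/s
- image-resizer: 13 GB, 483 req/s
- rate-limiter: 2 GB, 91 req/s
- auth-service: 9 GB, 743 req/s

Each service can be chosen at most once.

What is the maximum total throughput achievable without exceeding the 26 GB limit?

1926

The ratio heuristic lands on geo-lookup + feed-ranker + thumbnail-service + metrics-collector + rate-limiter + auth-service (1774) but leaves 1 GB idle.
Replace geo-lookup and thumbnail-service with spell-checker: the trade gains 152 net, giving 1926 at 26 GB.
Every other selection either busts 26 GB or fails to beat 1926.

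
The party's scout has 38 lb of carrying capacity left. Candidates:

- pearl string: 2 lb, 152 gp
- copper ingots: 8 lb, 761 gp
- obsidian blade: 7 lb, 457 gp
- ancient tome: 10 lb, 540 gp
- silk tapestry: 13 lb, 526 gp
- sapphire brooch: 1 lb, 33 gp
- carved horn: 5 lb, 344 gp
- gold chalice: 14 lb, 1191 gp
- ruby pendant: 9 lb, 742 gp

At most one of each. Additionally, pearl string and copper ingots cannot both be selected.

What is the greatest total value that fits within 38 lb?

3151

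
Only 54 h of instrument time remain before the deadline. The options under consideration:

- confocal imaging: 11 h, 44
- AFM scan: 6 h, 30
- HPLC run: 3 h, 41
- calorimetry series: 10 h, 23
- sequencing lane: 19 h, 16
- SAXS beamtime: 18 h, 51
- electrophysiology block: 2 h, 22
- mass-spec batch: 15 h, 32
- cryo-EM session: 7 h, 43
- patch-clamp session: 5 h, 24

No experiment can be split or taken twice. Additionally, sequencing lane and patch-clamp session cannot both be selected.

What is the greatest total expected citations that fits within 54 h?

255

Best packing: confocal imaging + AFM scan + HPLC run + SAXS beamtime + electrophysiology block + cryo-EM session + patch-clamp session — 52 h, 255 total.
No other feasible combination exceeds 255.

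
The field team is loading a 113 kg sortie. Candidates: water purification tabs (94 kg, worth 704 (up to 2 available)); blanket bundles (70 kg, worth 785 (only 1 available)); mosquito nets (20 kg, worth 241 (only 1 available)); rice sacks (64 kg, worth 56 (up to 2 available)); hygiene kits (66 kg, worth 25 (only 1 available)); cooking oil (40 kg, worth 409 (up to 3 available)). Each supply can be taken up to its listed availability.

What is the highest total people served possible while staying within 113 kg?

A density-first pass picks blanket bundles + mosquito nets — 1026 at 90 kg.
Dropping mosquito nets frees 20 kg; slotting in cooking oil (40 kg) lifts the total to 1194 at 110 kg.

1194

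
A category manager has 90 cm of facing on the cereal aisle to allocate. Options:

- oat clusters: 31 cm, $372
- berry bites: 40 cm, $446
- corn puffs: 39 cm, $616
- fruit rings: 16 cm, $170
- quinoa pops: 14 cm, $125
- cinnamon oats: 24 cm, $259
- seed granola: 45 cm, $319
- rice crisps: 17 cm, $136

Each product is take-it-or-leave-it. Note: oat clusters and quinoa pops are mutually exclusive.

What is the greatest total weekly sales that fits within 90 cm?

1158

Oat clusters + corn puffs + fruit rings uses 86 of the 90 cm and totals 1158.
An exhaustive check of the 256 subsets confirms 1158.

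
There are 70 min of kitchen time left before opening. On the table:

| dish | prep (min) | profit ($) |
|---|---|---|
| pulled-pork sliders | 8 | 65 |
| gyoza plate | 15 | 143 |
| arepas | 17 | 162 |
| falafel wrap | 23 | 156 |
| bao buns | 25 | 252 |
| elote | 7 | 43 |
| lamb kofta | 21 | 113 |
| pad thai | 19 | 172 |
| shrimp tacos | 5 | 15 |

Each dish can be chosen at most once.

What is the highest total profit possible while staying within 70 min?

651

Density check — bao buns 10.08, gyoza plate 9.53, arepas 9.53 are the best per min.
Greedy by ratio would take pulled-pork sliders + gyoza plate + arepas + bao buns + shrimp tacos: 70 min used, total 637.
Replace gyoza plate and shrimp tacos with pad thai: the trade gains 14 net, giving 651 at 69 min.
Every other selection either busts 70 min or fails to beat 651.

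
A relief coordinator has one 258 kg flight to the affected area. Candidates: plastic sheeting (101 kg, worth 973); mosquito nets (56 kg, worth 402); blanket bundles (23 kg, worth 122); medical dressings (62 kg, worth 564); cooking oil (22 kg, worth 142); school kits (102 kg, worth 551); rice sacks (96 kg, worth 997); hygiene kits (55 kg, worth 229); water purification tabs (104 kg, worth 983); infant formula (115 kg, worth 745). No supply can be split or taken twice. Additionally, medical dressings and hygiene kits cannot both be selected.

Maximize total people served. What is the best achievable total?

2382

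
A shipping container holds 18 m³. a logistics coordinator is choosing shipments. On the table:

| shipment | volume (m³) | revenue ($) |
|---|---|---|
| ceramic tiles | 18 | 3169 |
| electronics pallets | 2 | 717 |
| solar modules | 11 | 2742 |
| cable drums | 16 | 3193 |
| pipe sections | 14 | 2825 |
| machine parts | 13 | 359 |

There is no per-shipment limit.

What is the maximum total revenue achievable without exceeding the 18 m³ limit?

6453

Ranking by ratio (revenue/m³): electronics pallets 358.50, solar modules 249.27, pipe sections 201.79.
Best packing: 9×electronics pallets — 18 m³, 6453 total.
Every other selection either busts 18 m³ or fails to beat 6453.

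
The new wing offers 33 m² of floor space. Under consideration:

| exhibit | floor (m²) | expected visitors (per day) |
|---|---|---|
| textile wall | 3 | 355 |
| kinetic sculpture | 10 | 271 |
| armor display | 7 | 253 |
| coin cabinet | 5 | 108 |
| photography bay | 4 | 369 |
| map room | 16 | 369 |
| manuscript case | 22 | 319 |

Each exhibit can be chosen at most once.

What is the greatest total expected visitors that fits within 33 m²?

1364

Taking the top-ratio exhibits first gives textile wall + kinetic sculpture + armor display + coin cabinet + photography bay for 1356 (29 m²).
The 12 m² tied up in armor display and coin cabinet is better spent on map room — total rises to 1364 (33 m²).
Next best is textile wall + kinetic sculpture + armor display + coin cabinet + photography bay at 1356 (29 m²) — short by 8.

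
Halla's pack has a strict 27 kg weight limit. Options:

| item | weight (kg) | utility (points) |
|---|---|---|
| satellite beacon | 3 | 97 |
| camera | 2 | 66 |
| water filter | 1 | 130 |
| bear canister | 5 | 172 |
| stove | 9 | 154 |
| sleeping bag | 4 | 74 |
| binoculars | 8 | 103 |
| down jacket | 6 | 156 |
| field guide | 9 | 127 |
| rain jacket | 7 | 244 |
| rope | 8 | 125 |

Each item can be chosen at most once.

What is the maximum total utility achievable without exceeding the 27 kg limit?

By utility per kg: water filter 130.00, rain jacket 34.86, bear canister 34.40 lead.
A density-first pass picks satellite beacon + camera + water filter + bear canister + down jacket + rain jacket — 865 at 24 kg.
The 2 kg tied up in camera is better spent on sleeping bag — total rises to 873 (26 kg).
Nothing else within 27 kg beats 873.

873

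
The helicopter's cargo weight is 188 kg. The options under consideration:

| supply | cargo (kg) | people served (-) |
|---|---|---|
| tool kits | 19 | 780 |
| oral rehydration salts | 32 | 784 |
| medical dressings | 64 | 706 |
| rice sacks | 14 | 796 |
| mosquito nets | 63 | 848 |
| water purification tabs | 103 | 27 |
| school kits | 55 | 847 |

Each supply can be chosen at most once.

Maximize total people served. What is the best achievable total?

4055

Taking tool kits + oral rehydration salts + rice sacks + mosquito nets + school kits: 183 kg used, 4055 in people served.
That's the maximum — no swap from here does better than 4055.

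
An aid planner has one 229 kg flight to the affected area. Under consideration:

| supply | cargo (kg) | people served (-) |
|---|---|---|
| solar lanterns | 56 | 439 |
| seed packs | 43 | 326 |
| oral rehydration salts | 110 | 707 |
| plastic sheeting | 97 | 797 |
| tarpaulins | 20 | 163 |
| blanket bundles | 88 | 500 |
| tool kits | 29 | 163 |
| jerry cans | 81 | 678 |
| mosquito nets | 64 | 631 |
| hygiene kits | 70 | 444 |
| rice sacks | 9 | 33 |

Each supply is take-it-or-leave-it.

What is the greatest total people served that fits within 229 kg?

A density-first pass picks solar lanterns + tarpaulins + jerry cans + mosquito nets — 1911 at 221 kg.
Dropping solar lanterns and jerry cans frees 137 kg; slotting in seed packs + plastic sheeting (140 kg) lifts the total to 1917 at 224 kg.

1917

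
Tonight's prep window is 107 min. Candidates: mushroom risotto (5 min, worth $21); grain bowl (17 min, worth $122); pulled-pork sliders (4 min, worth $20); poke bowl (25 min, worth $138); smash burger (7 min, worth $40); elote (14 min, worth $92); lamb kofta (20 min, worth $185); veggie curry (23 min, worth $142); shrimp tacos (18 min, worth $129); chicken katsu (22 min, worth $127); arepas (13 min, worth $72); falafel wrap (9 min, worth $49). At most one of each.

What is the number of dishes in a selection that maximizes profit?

The maximum profit within 107 min is 745.
For example grain bowl + smash burger + lamb kofta + veggie curry + shrimp tacos + chicken katsu achieves it, using 107 min.
Any selection reaching 745 contains exactly 6 dishes.

6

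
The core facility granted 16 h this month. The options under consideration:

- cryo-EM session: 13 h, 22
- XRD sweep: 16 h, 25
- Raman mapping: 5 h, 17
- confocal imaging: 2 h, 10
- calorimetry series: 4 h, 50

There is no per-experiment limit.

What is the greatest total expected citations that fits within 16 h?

200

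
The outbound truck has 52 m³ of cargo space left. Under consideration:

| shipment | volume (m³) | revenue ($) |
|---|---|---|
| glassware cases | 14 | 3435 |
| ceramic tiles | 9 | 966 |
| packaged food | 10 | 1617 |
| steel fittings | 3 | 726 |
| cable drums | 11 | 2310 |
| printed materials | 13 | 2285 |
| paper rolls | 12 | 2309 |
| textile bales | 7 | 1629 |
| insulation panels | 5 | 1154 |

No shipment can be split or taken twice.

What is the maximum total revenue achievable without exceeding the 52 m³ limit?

By revenue per m³: glassware cases 245.36, steel fittings 242.00, textile bales 232.71, insulation panels 230.80 lead.
Glassware cases + steel fittings + cable drums + paper rolls + textile bales + insulation panels uses 52 of the 52 m³ and totals 11563.
Nothing else within 52 m³ beats 11563.

11563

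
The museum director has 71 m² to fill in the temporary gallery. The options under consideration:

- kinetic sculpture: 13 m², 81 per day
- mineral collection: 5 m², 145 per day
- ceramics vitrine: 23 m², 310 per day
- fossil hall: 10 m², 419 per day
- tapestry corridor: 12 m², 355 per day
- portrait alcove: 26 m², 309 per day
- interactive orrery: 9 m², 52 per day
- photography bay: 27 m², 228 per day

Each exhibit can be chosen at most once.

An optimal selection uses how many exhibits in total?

4

The maximum expected visitors within 71 m² is 1393.
ceramics vitrine + fossil hall + tapestry corridor + portrait alcove hits 1393 at 71 m².
Every optimal selection uses 4 exhibits.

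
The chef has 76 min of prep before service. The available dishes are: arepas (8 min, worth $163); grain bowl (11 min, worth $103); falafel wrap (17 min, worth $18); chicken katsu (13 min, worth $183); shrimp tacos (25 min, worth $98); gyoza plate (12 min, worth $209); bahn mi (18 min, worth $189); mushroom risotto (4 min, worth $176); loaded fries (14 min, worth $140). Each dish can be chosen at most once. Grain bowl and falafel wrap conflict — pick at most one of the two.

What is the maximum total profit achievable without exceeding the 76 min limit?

1060

Best packing: arepas + chicken katsu + gyoza plate + bahn mi + mushroom risotto + loaded fries — 69 min, 1060 total.
The closest alternative, arepas + grain bowl + chicken katsu + gyoza plate + bahn mi + mushroom risotto, reaches only 1023.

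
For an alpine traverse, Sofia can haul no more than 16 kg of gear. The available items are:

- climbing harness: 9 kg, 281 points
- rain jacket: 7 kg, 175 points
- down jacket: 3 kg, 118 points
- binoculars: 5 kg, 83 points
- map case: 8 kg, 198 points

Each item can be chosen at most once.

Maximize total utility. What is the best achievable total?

456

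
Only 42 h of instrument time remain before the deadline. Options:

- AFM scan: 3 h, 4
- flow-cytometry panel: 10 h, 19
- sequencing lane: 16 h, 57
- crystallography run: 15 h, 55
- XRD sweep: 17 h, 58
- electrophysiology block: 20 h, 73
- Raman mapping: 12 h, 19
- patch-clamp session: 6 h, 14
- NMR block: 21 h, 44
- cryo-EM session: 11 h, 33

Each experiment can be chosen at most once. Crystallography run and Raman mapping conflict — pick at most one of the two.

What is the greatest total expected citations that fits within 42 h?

A density-first pass picks crystallography run + electrophysiology block + patch-clamp session — 142 at 41 h.
Replace electrophysiology block and patch-clamp session with sequencing lane + cryo-EM session: the trade gains 3 net, giving 145 at 42 h.
Runner-up sequencing lane + electrophysiology block + patch-clamp session tops out at 144.

145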